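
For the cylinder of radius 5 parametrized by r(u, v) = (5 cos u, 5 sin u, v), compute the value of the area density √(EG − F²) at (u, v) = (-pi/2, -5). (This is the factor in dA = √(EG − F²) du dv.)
√(EG − F²)|_{(-pi/2, -5)} = 5

E = 25, F = 0, G = 1, so EG − F² = 25. Taking the positive square root: √(EG − F²) = 5. At (u, v) = (-pi/2, -5): 5.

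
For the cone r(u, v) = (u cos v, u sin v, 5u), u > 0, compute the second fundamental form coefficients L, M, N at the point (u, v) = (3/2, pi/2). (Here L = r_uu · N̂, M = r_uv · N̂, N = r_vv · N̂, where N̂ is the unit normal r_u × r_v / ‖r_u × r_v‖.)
L = 0;  M = 0;  N = 15*sqrt(26)/52

Compute the unit normal N̂(u, v) = (-5*sqrt(26)*u*cos(v)/(26*Abs(u)), -5*sqrt(26)*u*sin(v)/(26*Abs(u)), sqrt(26)*u/(26*Abs(u))), and the second partials r_uu, r_uv, r_vv. Take dot products:
  L(u, v) = r_uu · N̂ = 0,
  M(u, v) = r_uv · N̂ = 0,
  N(u, v) = r_vv · N̂ = 5*sqrt(26)*u^2/(26*Abs(u)).
Evaluating at (u, v) = (3/2, pi/2):
  L = 0, M = 0, N = 15*sqrt(26)/52.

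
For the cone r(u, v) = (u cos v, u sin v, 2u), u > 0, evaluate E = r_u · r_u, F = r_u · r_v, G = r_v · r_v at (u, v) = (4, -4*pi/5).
E = 5;  F = 0;  G = 16

Partials: r_u = (cos(v), sin(v), 2), r_v = (-u*sin(v), u*cos(v), 0). As functions of (u, v):
  E = r_u · r_u = 5,
  F = r_u · r_v = 0,
  G = r_v · r_v = u^2.
Evaluating at (u, v) = (4, -4*pi/5): E = 5, F = 0, G = 16.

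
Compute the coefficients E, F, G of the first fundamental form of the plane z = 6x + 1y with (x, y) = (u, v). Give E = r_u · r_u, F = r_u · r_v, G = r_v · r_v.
E = 37;  F = 6;  G = 2

Compute partials: r_u = (1, 0, 6), r_v = (0, 1, 1). Then
  E = r_u · r_u = 37,
  F = r_u · r_v = 6,
  G = r_v · r_v = 2.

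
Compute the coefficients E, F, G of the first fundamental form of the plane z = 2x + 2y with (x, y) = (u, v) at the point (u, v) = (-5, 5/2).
E = 5;  F = 4;  G = 5

Partials: r_u = (1, 0, 2), r_v = (0, 1, 2). As functions of (u, v):
  E = r_u · r_u = 5,
  F = r_u · r_v = 4,
  G = r_v · r_v = 5.
Evaluating at (u, v) = (-5, 5/2): E = 5, F = 4, G = 5.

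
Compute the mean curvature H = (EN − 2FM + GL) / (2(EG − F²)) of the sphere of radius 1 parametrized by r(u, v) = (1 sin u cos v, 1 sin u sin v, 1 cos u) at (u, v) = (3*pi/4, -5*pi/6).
H = -1

With E = 1, F = 0, G = sin(u)^2, L = -sin(u)/Abs(sin(u)), M = 0, N = -sin(u)^3/Abs(sin(u)), assemble
  H = (EN − 2FM + GL) / (2(EG − F²)) = -sin(u)/Abs(sin(u)).
At (u, v) = (3*pi/4, -5*pi/6): H = -1.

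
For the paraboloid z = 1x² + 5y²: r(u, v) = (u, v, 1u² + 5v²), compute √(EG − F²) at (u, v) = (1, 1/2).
√(EG − F²)|_{(1, 1/2)} = sqrt(30)

E = 4*u^2 + 1, F = 20*u*v, G = 100*v^2 + 1; EG − F² = 4*u^2 + 100*v^2 + 1; √(EG − F²) = sqrt(4*u^2 + 100*v^2 + 1). At the given point: sqrt(30).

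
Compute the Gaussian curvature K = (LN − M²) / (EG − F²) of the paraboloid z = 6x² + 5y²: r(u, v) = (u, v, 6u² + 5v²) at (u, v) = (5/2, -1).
K = 120/1002001

Coefficients of the first fundamental form: E = 144*u^2 + 1, F = 120*u*v, G = 100*v^2 + 1.
Coefficients of the second fundamental form: L = 12/sqrt(144*u^2 + 100*v^2 + 1), M = 0, N = 10/sqrt(144*u^2 + 100*v^2 + 1).
Assemble K = (LN − M²)/(EG − F²) = 120/(20736*u^4 + 28800*u^2*v^2 + 288*u^2 + 10000*v^4 + 200*v^2 + 1). At (u, v) = (5/2, -1): K = 120/1002001.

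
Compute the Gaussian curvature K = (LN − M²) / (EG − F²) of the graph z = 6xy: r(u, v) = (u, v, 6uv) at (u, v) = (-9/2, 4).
K = -9/426409

Coefficients of the first fundamental form: E = 36*v^2 + 1, F = 36*u*v, G = 36*u^2 + 1.
Coefficients of the second fundamental form: L = 0, M = 6/sqrt(36*u^2 + 36*v^2 + 1), N = 0.
Assemble K = (LN − M²)/(EG − F²) = -36/(1296*u^4 + 2592*u^2*v^2 + 72*u^2 + 1296*v^4 + 72*v^2 + 1). At (u, v) = (-9/2, 4): K = -9/426409.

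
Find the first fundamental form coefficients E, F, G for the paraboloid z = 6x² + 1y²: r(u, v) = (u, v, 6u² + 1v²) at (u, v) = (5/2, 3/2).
E = 901;  F = 90;  G = 10

Partials: r_u = (1, 0, 12*u), r_v = (0, 1, 2*v). As functions of (u, v):
  E = r_u · r_u = 144*u^2 + 1,
  F = r_u · r_v = 24*u*v,
  G = r_v · r_v = 4*v^2 + 1.
Evaluating at (u, v) = (5/2, 3/2): E = 901, F = 90, G = 10.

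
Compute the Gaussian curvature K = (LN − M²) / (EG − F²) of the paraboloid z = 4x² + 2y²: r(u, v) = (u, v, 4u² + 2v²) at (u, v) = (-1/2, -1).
K = 32/1089

Coefficients of the first fundamental form: E = 64*u^2 + 1, F = 32*u*v, G = 16*v^2 + 1.
Coefficients of the second fundamental form: L = 8/sqrt(64*u^2 + 16*v^2 + 1), M = 0, N = 4/sqrt(64*u^2 + 16*v^2 + 1).
Assemble K = (LN − M²)/(EG − F²) = 32/(4096*u^4 + 2048*u^2*v^2 + 128*u^2 + 256*v^4 + 32*v^2 + 1). At (u, v) = (-1/2, -1): K = 32/1089.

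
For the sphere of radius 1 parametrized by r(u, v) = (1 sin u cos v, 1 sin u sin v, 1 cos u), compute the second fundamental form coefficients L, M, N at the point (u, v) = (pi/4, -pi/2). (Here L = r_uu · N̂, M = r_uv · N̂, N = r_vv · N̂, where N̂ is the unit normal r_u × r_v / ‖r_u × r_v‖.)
L = -1;  M = 0;  N = -1/2

Compute the unit normal N̂(u, v) = (sin(u)^2*cos(v)/Abs(sin(u)), sin(u)^2*sin(v)/Abs(sin(u)), sin(2*u)/(2*Abs(sin(u)))), and the second partials r_uu, r_uv, r_vv. Take dot products:
  L(u, v) = r_uu · N̂ = -sin(u)/Abs(sin(u)),
  M(u, v) = r_uv · N̂ = 0,
  N(u, v) = r_vv · N̂ = -sin(u)^3/Abs(sin(u)).
Evaluating at (u, v) = (pi/4, -pi/2):
  L = -1, M = 0, N = -1/2.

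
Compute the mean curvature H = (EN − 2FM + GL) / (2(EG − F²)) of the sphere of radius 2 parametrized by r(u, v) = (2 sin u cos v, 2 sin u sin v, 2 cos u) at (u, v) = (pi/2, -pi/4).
H = -1/2

With E = 4, F = 0, G = 4*sin(u)^2, L = -2*sin(u)/Abs(sin(u)), M = 0, N = -2*sin(u)^3/Abs(sin(u)), assemble
  H = (EN − 2FM + GL) / (2(EG − F²)) = -sin(u)/(2*Abs(sin(u))).
At (u, v) = (pi/2, -pi/4): H = -1/2.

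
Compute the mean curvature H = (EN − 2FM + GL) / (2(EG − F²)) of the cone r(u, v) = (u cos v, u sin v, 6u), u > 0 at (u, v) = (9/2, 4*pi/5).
H = 2*sqrt(37)/111

With E = 37, F = 0, G = u^2, L = 0, M = 0, N = 6*sqrt(37)*u^2/(37*Abs(u)), assemble
  H = (EN − 2FM + GL) / (2(EG − F²)) = 3*sqrt(37)/(37*Abs(u)).
At (u, v) = (9/2, 4*pi/5): H = 2*sqrt(37)/111.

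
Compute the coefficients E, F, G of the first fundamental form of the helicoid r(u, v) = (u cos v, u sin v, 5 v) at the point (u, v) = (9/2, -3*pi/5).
E = 1;  F = 0;  G = 181/4

Partials: r_u = (cos(v), sin(v), 0), r_v = (-u*sin(v), u*cos(v), 5). As functions of (u, v):
  E = r_u · r_u = 1,
  F = r_u · r_v = 0,
  G = r_v · r_v = u^2 + 25.
Evaluating at (u, v) = (9/2, -3*pi/5): E = 1, F = 0, G = 181/4.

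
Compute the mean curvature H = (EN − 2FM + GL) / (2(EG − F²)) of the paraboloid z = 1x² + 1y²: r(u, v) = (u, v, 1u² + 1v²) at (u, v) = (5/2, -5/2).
H = 52*sqrt(51)/2601

With E = 4*u^2 + 1, F = 4*u*v, G = 4*v^2 + 1, L = 2/sqrt(4*u^2 + 4*v^2 + 1), M = 0, N = 2/sqrt(4*u^2 + 4*v^2 + 1), assemble
  H = (EN − 2FM + GL) / (2(EG − F²)) = 2*(2*u^2 + 2*v^2 + 1)/(4*u^2 + 4*v^2 + 1)^(3/2).
At (u, v) = (5/2, -5/2): H = 52*sqrt(51)/2601.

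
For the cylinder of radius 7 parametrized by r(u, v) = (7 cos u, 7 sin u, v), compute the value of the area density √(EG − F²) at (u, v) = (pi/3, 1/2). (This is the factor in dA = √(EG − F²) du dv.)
√(EG − F²)|_{(pi/3, 1/2)} = 7

E = 49, F = 0, G = 1, so EG − F² = 49. Taking the positive square root: √(EG − F²) = 7. At (u, v) = (pi/3, 1/2): 7.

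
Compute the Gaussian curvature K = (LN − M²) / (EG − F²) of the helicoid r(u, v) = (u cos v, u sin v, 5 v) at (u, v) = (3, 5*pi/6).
K = -25/1156

Coefficients of the first fundamental form: E = 1, F = 0, G = u^2 + 25.
Coefficients of the second fundamental form: L = 0, M = -5/sqrt(u^2 + 25), N = 0.
Assemble K = (LN − M²)/(EG − F²) = -25/(u^2 + 25)^2. At (u, v) = (3, 5*pi/6): K = -25/1156.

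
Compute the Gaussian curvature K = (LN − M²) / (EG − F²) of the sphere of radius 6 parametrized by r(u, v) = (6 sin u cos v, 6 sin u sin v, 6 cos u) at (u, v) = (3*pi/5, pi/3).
K = 1/36

Coefficients of the first fundamental form: E = 36, F = 0, G = 36*sin(u)^2.
Coefficients of the second fundamental form: L = -6*sin(u)/Abs(sin(u)), M = 0, N = -6*sin(u)^3/Abs(sin(u)).
Assemble K = (LN − M²)/(EG − F²) = 1/36. At (u, v) = (3*pi/5, pi/3): K = 1/36.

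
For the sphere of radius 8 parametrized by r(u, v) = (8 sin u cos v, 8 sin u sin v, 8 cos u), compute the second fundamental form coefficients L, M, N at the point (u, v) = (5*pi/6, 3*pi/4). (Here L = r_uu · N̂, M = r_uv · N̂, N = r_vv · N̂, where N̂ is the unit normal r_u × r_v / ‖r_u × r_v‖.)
L = -8;  M = 0;  N = -2

Compute the unit normal N̂(u, v) = (sin(u)^2*cos(v)/Abs(sin(u)), sin(u)^2*sin(v)/Abs(sin(u)), sin(2*u)/(2*Abs(sin(u)))), and the second partials r_uu, r_uv, r_vv. Take dot products:
  L(u, v) = r_uu · N̂ = -8*sin(u)/Abs(sin(u)),
  M(u, v) = r_uv · N̂ = 0,
  N(u, v) = r_vv · N̂ = -8*sin(u)^3/Abs(sin(u)).
Evaluating at (u, v) = (5*pi/6, 3*pi/4):
  L = -8, M = 0, N = -2.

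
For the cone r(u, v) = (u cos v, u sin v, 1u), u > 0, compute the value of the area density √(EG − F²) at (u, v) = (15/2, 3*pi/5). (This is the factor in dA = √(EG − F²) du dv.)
√(EG − F²)|_{(15/2, 3*pi/5)} = 15*sqrt(2)/2

E = 2, F = 0, G = u^2, so EG − F² = 2*u^2. Taking the positive square root: √(EG − F²) = sqrt(2)*Abs(u). At (u, v) = (15/2, 3*pi/5): 15*sqrt(2)/2.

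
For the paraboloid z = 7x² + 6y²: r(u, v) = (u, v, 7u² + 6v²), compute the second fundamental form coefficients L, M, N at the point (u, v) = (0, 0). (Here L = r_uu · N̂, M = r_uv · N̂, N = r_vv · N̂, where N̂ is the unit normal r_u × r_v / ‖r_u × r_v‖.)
L = 14;  M = 0;  N = 12

Compute the unit normal N̂(u, v) = (-14*u/sqrt(196*u^2 + 144*v^2 + 1), -12*v/sqrt(196*u^2 + 144*v^2 + 1), 1/sqrt(196*u^2 + 144*v^2 + 1)), and the second partials r_uu, r_uv, r_vv. Take dot products:
  L(u, v) = r_uu · N̂ = 14/sqrt(196*u^2 + 144*v^2 + 1),
  M(u, v) = r_uv · N̂ = 0,
  N(u, v) = r_vv · N̂ = 12/sqrt(196*u^2 + 144*v^2 + 1).
Evaluating at (u, v) = (0, 0):
  L = 14, M = 0, N = 12.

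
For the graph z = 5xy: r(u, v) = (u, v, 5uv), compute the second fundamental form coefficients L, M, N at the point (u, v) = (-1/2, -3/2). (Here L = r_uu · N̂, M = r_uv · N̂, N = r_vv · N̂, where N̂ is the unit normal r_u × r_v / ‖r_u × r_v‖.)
L = 0;  M = 5*sqrt(254)/127;  N = 0

Compute the unit normal N̂(u, v) = (-5*v/sqrt(25*u^2 + 25*v^2 + 1), -5*u/sqrt(25*u^2 + 25*v^2 + 1), 1/sqrt(25*u^2 + 25*v^2 + 1)), and the second partials r_uu, r_uv, r_vv. Take dot products:
  L(u, v) = r_uu · N̂ = 0,
  M(u, v) = r_uv · N̂ = 5/sqrt(25*u^2 + 25*v^2 + 1),
  N(u, v) = r_vv · N̂ = 0.
Evaluating at (u, v) = (-1/2, -3/2):
  L = 0, M = 5*sqrt(254)/127, N = 0.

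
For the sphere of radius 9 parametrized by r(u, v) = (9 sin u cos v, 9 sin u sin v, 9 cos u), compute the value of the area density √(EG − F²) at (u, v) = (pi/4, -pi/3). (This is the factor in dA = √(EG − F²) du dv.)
√(EG − F²)|_{(pi/4, -pi/3)} = 81*sqrt(2)/2

E = 81, F = 0, G = 81*sin(u)^2, so EG − F² = 6561*sin(u)^2. Taking the positive square root: √(EG − F²) = 81*Abs(sin(u)). At (u, v) = (pi/4, -pi/3): 81*sqrt(2)/2.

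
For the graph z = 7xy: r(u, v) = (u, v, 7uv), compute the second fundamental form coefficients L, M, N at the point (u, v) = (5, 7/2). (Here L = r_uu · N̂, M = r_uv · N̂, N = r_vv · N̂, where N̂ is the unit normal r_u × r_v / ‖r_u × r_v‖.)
L = 0;  M = 14*sqrt(7305)/7305;  N = 0

Compute the unit normal N̂(u, v) = (-7*v/sqrt(49*u^2 + 49*v^2 + 1), -7*u/sqrt(49*u^2 + 49*v^2 + 1), 1/sqrt(49*u^2 + 49*v^2 + 1)), and the second partials r_uu, r_uv, r_vv. Take dot products:
  L(u, v) = r_uu · N̂ = 0,
  M(u, v) = r_uv · N̂ = 7/sqrt(49*u^2 + 49*v^2 + 1),
  N(u, v) = r_vv · N̂ = 0.
Evaluating at (u, v) = (5, 7/2):
  L = 0, M = 14*sqrt(7305)/7305, N = 0.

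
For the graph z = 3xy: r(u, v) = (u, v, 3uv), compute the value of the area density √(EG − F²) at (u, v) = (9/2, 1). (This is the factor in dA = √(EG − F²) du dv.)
√(EG − F²)|_{(9/2, 1)} = sqrt(769)/2

E = 9*v^2 + 1, F = 9*u*v, G = 9*u^2 + 1, so EG − F² = 9*u^2 + 9*v^2 + 1. Taking the positive square root: √(EG − F²) = sqrt(9*u^2 + 9*v^2 + 1). At (u, v) = (9/2, 1): sqrt(769)/2.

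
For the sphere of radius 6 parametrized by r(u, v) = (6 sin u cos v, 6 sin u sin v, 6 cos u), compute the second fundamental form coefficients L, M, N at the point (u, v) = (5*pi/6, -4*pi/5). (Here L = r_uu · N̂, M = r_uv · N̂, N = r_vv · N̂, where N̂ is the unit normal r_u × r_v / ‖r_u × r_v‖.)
L = -6;  M = 0;  N = -3/2

Compute the unit normal N̂(u, v) = (sin(u)^2*cos(v)/Abs(sin(u)), sin(u)^2*sin(v)/Abs(sin(u)), sin(2*u)/(2*Abs(sin(u)))), and the second partials r_uu, r_uv, r_vv. Take dot products:
  L(u, v) = r_uu · N̂ = -6*sin(u)/Abs(sin(u)),
  M(u, v) = r_uv · N̂ = 0,
  N(u, v) = r_vv · N̂ = -6*sin(u)^3/Abs(sin(u)).
Evaluating at (u, v) = (5*pi/6, -4*pi/5):
  L = -6, M = 0, N = -3/2.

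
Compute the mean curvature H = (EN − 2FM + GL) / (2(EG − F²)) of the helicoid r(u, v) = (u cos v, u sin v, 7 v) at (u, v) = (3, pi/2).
H = 0

With E = 1, F = 0, G = u^2 + 49, L = 0, M = -7/sqrt(u^2 + 49), N = 0, assemble
  H = (EN − 2FM + GL) / (2(EG − F²)) = 0.
At (u, v) = (3, pi/2): H = 0.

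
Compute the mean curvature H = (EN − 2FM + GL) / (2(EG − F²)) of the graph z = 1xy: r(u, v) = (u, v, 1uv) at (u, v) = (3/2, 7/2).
H = -21*sqrt(62)/1922

With E = v^2 + 1, F = u*v, G = u^2 + 1, L = 0, M = 1/sqrt(u^2 + v^2 + 1), N = 0, assemble
  H = (EN − 2FM + GL) / (2(EG − F²)) = -u*v/(u^2 + v^2 + 1)^(3/2).
At (u, v) = (3/2, 7/2): H = -21*sqrt(62)/1922.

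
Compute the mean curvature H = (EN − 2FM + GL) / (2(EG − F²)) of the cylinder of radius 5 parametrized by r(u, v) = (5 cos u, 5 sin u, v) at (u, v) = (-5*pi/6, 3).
H = -1/10

With E = 25, F = 0, G = 1, L = -5, M = 0, N = 0, assemble
  H = (EN − 2FM + GL) / (2(EG − F²)) = -1/10.
At (u, v) = (-5*pi/6, 3): H = -1/10.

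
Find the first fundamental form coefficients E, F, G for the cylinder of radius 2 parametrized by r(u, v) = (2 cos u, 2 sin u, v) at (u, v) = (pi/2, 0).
E = 4;  F = 0;  G = 1

Partials: r_u = (-2*sin(u), 2*cos(u), 0), r_v = (0, 0, 1). As functions of (u, v):
  E = r_u · r_u = 4,
  F = r_u · r_v = 0,
  G = r_v · r_v = 1.
Evaluating at (u, v) = (pi/2, 0): E = 4, F = 0, G = 1.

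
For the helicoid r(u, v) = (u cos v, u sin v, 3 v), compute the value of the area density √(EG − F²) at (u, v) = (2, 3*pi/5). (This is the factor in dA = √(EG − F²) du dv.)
√(EG − F²)|_{(2, 3*pi/5)} = sqrt(13)

E = 1, F = 0, G = u^2 + 9, so EG − F² = u^2 + 9. Taking the positive square root: √(EG − F²) = sqrt(u^2 + 9). At (u, v) = (2, 3*pi/5): sqrt(13).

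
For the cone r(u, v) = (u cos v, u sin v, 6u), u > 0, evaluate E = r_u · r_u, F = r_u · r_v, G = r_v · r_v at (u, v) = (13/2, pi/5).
E = 37;  F = 0;  G = 169/4

Partials: r_u = (cos(v), sin(v), 6), r_v = (-u*sin(v), u*cos(v), 0). As functions of (u, v):
  E = r_u · r_u = 37,
  F = r_u · r_v = 0,
  G = r_v · r_v = u^2.
Evaluating at (u, v) = (13/2, pi/5): E = 37, F = 0, G = 169/4.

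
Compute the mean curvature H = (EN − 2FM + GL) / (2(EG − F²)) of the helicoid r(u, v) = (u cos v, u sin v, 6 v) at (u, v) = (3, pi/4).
H = 0

With E = 1, F = 0, G = u^2 + 36, L = 0, M = -6/sqrt(u^2 + 36), N = 0, assemble
  H = (EN − 2FM + GL) / (2(EG − F²)) = 0.
At (u, v) = (3, pi/4): H = 0.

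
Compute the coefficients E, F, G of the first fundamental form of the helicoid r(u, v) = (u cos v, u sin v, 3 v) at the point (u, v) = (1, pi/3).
E = 1;  F = 0;  G = 10

Partials: r_u = (cos(v), sin(v), 0), r_v = (-u*sin(v), u*cos(v), 3). As functions of (u, v):
  E = r_u · r_u = 1,
  F = r_u · r_v = 0,
  G = r_v · r_v = u^2 + 9.
Evaluating at (u, v) = (1, pi/3): E = 1, F = 0, G = 10.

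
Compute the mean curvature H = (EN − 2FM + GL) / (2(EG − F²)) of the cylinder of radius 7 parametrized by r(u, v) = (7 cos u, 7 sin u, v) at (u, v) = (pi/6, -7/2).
H = -1/14

With E = 49, F = 0, G = 1, L = -7, M = 0, N = 0, assemble
  H = (EN − 2FM + GL) / (2(EG − F²)) = -1/14.
At (u, v) = (pi/6, -7/2): H = -1/14.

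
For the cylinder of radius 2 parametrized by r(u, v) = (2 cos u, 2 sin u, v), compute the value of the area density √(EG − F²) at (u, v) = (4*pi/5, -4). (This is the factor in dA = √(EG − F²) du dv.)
√(EG − F²)|_{(4*pi/5, -4)} = 2

E = 4, F = 0, G = 1, so EG − F² = 4. Taking the positive square root: √(EG − F²) = 2. At (u, v) = (4*pi/5, -4): 2.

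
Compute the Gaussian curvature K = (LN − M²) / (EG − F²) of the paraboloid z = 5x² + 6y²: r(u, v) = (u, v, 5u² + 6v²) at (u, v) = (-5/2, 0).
K = 30/97969

Coefficients of the first fundamental form: E = 100*u^2 + 1, F = 120*u*v, G = 144*v^2 + 1.
Coefficients of the second fundamental form: L = 10/sqrt(100*u^2 + 144*v^2 + 1), M = 0, N = 12/sqrt(100*u^2 + 144*v^2 + 1).
Assemble K = (LN − M²)/(EG − F²) = 120/(10000*u^4 + 28800*u^2*v^2 + 200*u^2 + 20736*v^4 + 288*v^2 + 1). At (u, v) = (-5/2, 0): K = 30/97969.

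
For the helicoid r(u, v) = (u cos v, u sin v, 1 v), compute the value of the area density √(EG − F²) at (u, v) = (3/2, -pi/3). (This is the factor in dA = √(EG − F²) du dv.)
√(EG − F²)|_{(3/2, -pi/3)} = sqrt(13)/2

E = 1, F = 0, G = u^2 + 1, so EG − F² = u^2 + 1. Taking the positive square root: √(EG − F²) = sqrt(u^2 + 1). At (u, v) = (3/2, -pi/3): sqrt(13)/2.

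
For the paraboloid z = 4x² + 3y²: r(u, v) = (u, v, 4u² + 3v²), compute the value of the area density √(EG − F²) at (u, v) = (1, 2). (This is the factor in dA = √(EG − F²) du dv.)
√(EG − F²)|_{(1, 2)} = sqrt(209)

E = 64*u^2 + 1, F = 48*u*v, G = 36*v^2 + 1, so EG − F² = 64*u^2 + 36*v^2 + 1. Taking the positive square root: √(EG − F²) = sqrt(64*u^2 + 36*v^2 + 1). At (u, v) = (1, 2): sqrt(209).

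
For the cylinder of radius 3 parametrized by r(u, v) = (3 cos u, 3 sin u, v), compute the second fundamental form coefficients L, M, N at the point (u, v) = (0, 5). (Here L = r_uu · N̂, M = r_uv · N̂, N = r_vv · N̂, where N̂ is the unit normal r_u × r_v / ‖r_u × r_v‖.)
L = -3;  M = 0;  N = 0

Compute the unit normal N̂(u, v) = (cos(u), sin(u), 0), and the second partials r_uu, r_uv, r_vv. Take dot products:
  L(u, v) = r_uu · N̂ = -3,
  M(u, v) = r_uv · N̂ = 0,
  N(u, v) = r_vv · N̂ = 0.
Evaluating at (u, v) = (0, 5):
  L = -3, M = 0, N = 0.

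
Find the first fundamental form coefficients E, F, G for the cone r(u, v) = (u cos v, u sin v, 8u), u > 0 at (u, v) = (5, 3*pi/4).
E = 65;  F = 0;  G = 25

Partials: r_u = (cos(v), sin(v), 8), r_v = (-u*sin(v), u*cos(v), 0). As functions of (u, v):
  E = r_u · r_u = 65,
  F = r_u · r_v = 0,
  G = r_v · r_v = u^2.
Evaluating at (u, v) = (5, 3*pi/4): E = 65, F = 0, G = 25.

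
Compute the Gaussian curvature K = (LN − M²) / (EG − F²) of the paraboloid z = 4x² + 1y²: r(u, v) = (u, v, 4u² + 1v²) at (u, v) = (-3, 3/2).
K = 4/85849

Coefficients of the first fundamental form: E = 64*u^2 + 1, F = 16*u*v, G = 4*v^2 + 1.
Coefficients of the second fundamental form: L = 8/sqrt(64*u^2 + 4*v^2 + 1), M = 0, N = 2/sqrt(64*u^2 + 4*v^2 + 1).
Assemble K = (LN − M²)/(EG − F²) = 16/(4096*u^4 + 512*u^2*v^2 + 128*u^2 + 16*v^4 + 8*v^2 + 1). At (u, v) = (-3, 3/2): K = 4/85849.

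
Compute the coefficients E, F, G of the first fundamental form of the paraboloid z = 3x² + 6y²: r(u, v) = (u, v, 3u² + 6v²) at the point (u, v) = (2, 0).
E = 145;  F = 0;  G = 1

Partials: r_u = (1, 0, 6*u), r_v = (0, 1, 12*v). As functions of (u, v):
  E = r_u · r_u = 36*u^2 + 1,
  F = r_u · r_v = 72*u*v,
  G = r_v · r_v = 144*v^2 + 1.
Evaluating at (u, v) = (2, 0): E = 145, F = 0, G = 1.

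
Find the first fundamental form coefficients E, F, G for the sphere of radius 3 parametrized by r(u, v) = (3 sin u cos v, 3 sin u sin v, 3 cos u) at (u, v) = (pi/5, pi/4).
E = 9;  F = 0;  G = 45/8 - 9*sqrt(5)/8

Partials: r_u = (3*cos(u)*cos(v), 3*sin(v)*cos(u), -3*sin(u)), r_v = (-3*sin(u)*sin(v), 3*sin(u)*cos(v), 0). As functions of (u, v):
  E = r_u · r_u = 9,
  F = r_u · r_v = 0,
  G = r_v · r_v = 9*sin(u)^2.
Evaluating at (u, v) = (pi/5, pi/4): E = 9, F = 0, G = 45/8 - 9*sqrt(5)/8.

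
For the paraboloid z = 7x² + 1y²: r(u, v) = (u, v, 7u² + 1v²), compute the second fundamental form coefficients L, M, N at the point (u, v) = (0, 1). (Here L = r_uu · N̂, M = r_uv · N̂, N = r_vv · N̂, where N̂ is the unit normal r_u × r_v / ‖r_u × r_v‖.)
L = 14*sqrt(5)/5;  M = 0;  N = 2*sqrt(5)/5

Compute the unit normal N̂(u, v) = (-14*u/sqrt(196*u^2 + 4*v^2 + 1), -2*v/sqrt(196*u^2 + 4*v^2 + 1), 1/sqrt(196*u^2 + 4*v^2 + 1)), and the second partials r_uu, r_uv, r_vv. Take dot products:
  L(u, v) = r_uu · N̂ = 14/sqrt(196*u^2 + 4*v^2 + 1),
  M(u, v) = r_uv · N̂ = 0,
  N(u, v) = r_vv · N̂ = 2/sqrt(196*u^2 + 4*v^2 + 1).
Evaluating at (u, v) = (0, 1):
  L = 14*sqrt(5)/5, M = 0, N = 2*sqrt(5)/5.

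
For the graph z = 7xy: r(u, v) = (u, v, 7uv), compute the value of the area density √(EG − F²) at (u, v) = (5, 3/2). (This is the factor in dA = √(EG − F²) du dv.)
√(EG − F²)|_{(5, 3/2)} = sqrt(5345)/2

E = 49*v^2 + 1, F = 49*u*v, G = 49*u^2 + 1, so EG − F² = 49*u^2 + 49*v^2 + 1. Taking the positive square root: √(EG − F²) = sqrt(49*u^2 + 49*v^2 + 1). At (u, v) = (5, 3/2): sqrt(5345)/2.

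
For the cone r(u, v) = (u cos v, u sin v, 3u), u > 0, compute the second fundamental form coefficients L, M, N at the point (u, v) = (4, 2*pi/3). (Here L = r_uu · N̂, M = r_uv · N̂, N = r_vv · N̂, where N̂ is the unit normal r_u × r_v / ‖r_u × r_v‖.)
L = 0;  M = 0;  N = 6*sqrt(10)/5

Compute the unit normal N̂(u, v) = (-3*sqrt(10)*u*cos(v)/(10*Abs(u)), -3*sqrt(10)*u*sin(v)/(10*Abs(u)), sqrt(10)*u/(10*Abs(u))), and the second partials r_uu, r_uv, r_vv. Take dot products:
  L(u, v) = r_uu · N̂ = 0,
  M(u, v) = r_uv · N̂ = 0,
  N(u, v) = r_vv · N̂ = 3*sqrt(10)*u^2/(10*Abs(u)).
Evaluating at (u, v) = (4, 2*pi/3):
  L = 0, M = 0, N = 6*sqrt(10)/5.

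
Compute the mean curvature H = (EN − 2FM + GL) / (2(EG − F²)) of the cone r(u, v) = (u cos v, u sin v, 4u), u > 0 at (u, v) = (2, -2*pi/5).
H = sqrt(17)/17

With E = 17, F = 0, G = u^2, L = 0, M = 0, N = 4*sqrt(17)*u^2/(17*Abs(u)), assemble
  H = (EN − 2FM + GL) / (2(EG − F²)) = 2*sqrt(17)/(17*Abs(u)).
At (u, v) = (2, -2*pi/5): H = sqrt(17)/17.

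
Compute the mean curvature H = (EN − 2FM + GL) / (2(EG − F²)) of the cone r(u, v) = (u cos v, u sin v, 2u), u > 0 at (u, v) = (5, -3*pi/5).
H = sqrt(5)/25

With E = 5, F = 0, G = u^2, L = 0, M = 0, N = 2*sqrt(5)*u^2/(5*Abs(u)), assemble
  H = (EN − 2FM + GL) / (2(EG − F²)) = sqrt(5)/(5*Abs(u)).
At (u, v) = (5, -3*pi/5): H = sqrt(5)/25.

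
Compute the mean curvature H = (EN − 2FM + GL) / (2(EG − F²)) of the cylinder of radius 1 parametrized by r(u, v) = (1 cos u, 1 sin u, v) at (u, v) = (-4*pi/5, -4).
H = -1/2

With E = 1, F = 0, G = 1, L = -1, M = 0, N = 0, assemble
  H = (EN − 2FM + GL) / (2(EG − F²)) = -1/2.
At (u, v) = (-4*pi/5, -4): H = -1/2.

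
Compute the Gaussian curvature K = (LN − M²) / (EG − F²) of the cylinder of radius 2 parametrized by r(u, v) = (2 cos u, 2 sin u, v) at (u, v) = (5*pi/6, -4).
K = 0

Coefficients of the first fundamental form: E = 4, F = 0, G = 1.
Coefficients of the second fundamental form: L = -2, M = 0, N = 0.
Assemble K = (LN − M²)/(EG − F²) = 0. At (u, v) = (5*pi/6, -4): K = 0.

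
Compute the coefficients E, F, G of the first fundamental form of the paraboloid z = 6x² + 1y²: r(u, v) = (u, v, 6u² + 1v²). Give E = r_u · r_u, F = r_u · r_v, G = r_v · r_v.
E = 144*u^2 + 1;  F = 24*u*v;  G = 4*v^2 + 1

Compute partials: r_u = (1, 0, 12*u), r_v = (0, 1, 2*v). Then
  E = r_u · r_u = 144*u^2 + 1,
  F = r_u · r_v = 24*u*v,
  G = r_v · r_v = 4*v^2 + 1.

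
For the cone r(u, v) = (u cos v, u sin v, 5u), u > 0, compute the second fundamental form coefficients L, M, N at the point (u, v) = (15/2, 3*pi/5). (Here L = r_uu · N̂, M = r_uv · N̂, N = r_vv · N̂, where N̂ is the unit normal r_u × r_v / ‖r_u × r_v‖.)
L = 0;  M = 0;  N = 75*sqrt(26)/52

Compute the unit normal N̂(u, v) = (-5*sqrt(26)*u*cos(v)/(26*Abs(u)), -5*sqrt(26)*u*sin(v)/(26*Abs(u)), sqrt(26)*u/(26*Abs(u))), and the second partials r_uu, r_uv, r_vv. Take dot products:
  L(u, v) = r_uu · N̂ = 0,
  M(u, v) = r_uv · N̂ = 0,
  N(u, v) = r_vv · N̂ = 5*sqrt(26)*u^2/(26*Abs(u)).
Evaluating at (u, v) = (15/2, 3*pi/5):
  L = 0, M = 0, N = 75*sqrt(26)/52.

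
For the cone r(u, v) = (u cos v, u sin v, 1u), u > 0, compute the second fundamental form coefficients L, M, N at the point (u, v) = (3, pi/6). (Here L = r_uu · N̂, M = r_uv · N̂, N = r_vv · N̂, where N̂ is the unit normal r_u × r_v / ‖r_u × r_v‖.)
L = 0;  M = 0;  N = 3*sqrt(2)/2

Compute the unit normal N̂(u, v) = (-sqrt(2)*u*cos(v)/(2*Abs(u)), -sqrt(2)*u*sin(v)/(2*Abs(u)), sqrt(2)*u/(2*Abs(u))), and the second partials r_uu, r_uv, r_vv. Take dot products:
  L(u, v) = r_uu · N̂ = 0,
  M(u, v) = r_uv · N̂ = 0,
  N(u, v) = r_vv · N̂ = sqrt(2)*u^2/(2*Abs(u)).
Evaluating at (u, v) = (3, pi/6):
  L = 0, M = 0, N = 3*sqrt(2)/2.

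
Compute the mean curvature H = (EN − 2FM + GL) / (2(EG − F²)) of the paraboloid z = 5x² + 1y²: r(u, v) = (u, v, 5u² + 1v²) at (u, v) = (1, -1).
H = 2*sqrt(105)/175

With E = 100*u^2 + 1, F = 20*u*v, G = 4*v^2 + 1, L = 10/sqrt(100*u^2 + 4*v^2 + 1), M = 0, N = 2/sqrt(100*u^2 + 4*v^2 + 1), assemble
  H = (EN − 2FM + GL) / (2(EG − F²)) = 2*(50*u^2 + 10*v^2 + 3)/(100*u^2 + 4*v^2 + 1)^(3/2).
At (u, v) = (1, -1): H = 2*sqrt(105)/175.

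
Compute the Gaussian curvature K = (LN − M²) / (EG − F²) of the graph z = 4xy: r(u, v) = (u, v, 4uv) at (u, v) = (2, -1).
K = -16/6561

Coefficients of the first fundamental form: E = 16*v^2 + 1, F = 16*u*v, G = 16*u^2 + 1.
Coefficients of the second fundamental form: L = 0, M = 4/sqrt(16*u^2 + 16*v^2 + 1), N = 0.
Assemble K = (LN − M²)/(EG − F²) = -16/(256*u^4 + 512*u^2*v^2 + 32*u^2 + 256*v^4 + 32*v^2 + 1). At (u, v) = (2, -1): K = -16/6561.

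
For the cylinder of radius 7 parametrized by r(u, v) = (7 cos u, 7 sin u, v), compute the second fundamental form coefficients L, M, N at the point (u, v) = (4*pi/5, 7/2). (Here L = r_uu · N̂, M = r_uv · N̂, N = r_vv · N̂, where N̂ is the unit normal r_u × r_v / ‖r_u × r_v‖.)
L = -7;  M = 0;  N = 0

Compute the unit normal N̂(u, v) = (cos(u), sin(u), 0), and the second partials r_uu, r_uv, r_vv. Take dot products:
  L(u, v) = r_uu · N̂ = -7,
  M(u, v) = r_uv · N̂ = 0,
  N(u, v) = r_vv · N̂ = 0.
Evaluating at (u, v) = (4*pi/5, 7/2):
  L = -7, M = 0, N = 0.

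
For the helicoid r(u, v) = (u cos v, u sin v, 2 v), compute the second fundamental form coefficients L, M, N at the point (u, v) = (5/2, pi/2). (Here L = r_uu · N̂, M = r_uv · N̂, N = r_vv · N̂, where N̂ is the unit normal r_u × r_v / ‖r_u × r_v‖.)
L = 0;  M = -4*sqrt(41)/41;  N = 0

Compute the unit normal N̂(u, v) = (2*sin(v)/sqrt(u^2 + 4), -2*cos(v)/sqrt(u^2 + 4), u/sqrt(u^2 + 4)), and the second partials r_uu, r_uv, r_vv. Take dot products:
  L(u, v) = r_uu · N̂ = 0,
  M(u, v) = r_uv · N̂ = -2/sqrt(u^2 + 4),
  N(u, v) = r_vv · N̂ = 0.
Evaluating at (u, v) = (5/2, pi/2):
  L = 0, M = -4*sqrt(41)/41, N = 0.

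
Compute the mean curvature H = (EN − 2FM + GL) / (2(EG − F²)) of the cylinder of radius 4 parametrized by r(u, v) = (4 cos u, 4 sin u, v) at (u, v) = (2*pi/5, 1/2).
H = -1/8

With E = 16, F = 0, G = 1, L = -4, M = 0, N = 0, assemble
  H = (EN − 2FM + GL) / (2(EG − F²)) = -1/8.
At (u, v) = (2*pi/5, 1/2): H = -1/8.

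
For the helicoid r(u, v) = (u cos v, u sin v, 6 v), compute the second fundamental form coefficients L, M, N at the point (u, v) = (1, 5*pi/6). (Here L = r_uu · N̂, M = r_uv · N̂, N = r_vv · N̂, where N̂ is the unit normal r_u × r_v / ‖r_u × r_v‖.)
L = 0;  M = -6*sqrt(37)/37;  N = 0

Compute the unit normal N̂(u, v) = (6*sin(v)/sqrt(u^2 + 36), -6*cos(v)/sqrt(u^2 + 36), u/sqrt(u^2 + 36)), and the second partials r_uu, r_uv, r_vv. Take dot products:
  L(u, v) = r_uu · N̂ = 0,
  M(u, v) = r_uv · N̂ = -6/sqrt(u^2 + 36),
  N(u, v) = r_vv · N̂ = 0.
Evaluating at (u, v) = (1, 5*pi/6):
  L = 0, M = -6*sqrt(37)/37, N = 0.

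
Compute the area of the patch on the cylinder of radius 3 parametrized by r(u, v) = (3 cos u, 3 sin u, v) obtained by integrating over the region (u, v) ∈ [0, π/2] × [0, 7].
Area = 21*pi/2

Area = ∫∫ √(EG − F²) du dv with √(EG − F²) = 3. Integrating over [0, π/2] × [0, 7] gives 21*pi/2.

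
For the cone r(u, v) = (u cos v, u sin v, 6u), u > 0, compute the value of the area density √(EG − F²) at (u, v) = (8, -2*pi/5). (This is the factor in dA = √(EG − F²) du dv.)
√(EG − F²)|_{(8, -2*pi/5)} = 8*sqrt(37)

E = 37, F = 0, G = u^2, so EG − F² = 37*u^2. Taking the positive square root: √(EG − F²) = sqrt(37)*Abs(u). At (u, v) = (8, -2*pi/5): 8*sqrt(37).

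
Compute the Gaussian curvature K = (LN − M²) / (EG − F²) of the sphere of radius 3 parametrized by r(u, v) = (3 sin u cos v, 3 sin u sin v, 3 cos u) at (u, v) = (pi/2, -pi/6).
K = 1/9

Coefficients of the first fundamental form: E = 9, F = 0, G = 9*sin(u)^2.
Coefficients of the second fundamental form: L = -3*sin(u)/Abs(sin(u)), M = 0, N = -3*sin(u)^3/Abs(sin(u)).
Assemble K = (LN − M²)/(EG − F²) = 1/9. At (u, v) = (pi/2, -pi/6): K = 1/9.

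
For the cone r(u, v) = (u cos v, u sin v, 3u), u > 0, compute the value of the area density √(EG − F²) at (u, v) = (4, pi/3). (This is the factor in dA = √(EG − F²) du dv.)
√(EG − F²)|_{(4, pi/3)} = 4*sqrt(10)

E = 10, F = 0, G = u^2, so EG − F² = 10*u^2. Taking the positive square root: √(EG − F²) = sqrt(10)*Abs(u). At (u, v) = (4, pi/3): 4*sqrt(10).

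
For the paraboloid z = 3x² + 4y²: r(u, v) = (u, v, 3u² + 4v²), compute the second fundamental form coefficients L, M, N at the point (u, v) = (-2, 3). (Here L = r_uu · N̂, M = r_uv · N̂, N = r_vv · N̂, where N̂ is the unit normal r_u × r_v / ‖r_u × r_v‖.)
L = 6*sqrt(721)/721;  M = 0;  N = 8*sqrt(721)/721

Compute the unit normal N̂(u, v) = (-6*u/sqrt(36*u^2 + 64*v^2 + 1), -8*v/sqrt(36*u^2 + 64*v^2 + 1), 1/sqrt(36*u^2 + 64*v^2 + 1)), and the second partials r_uu, r_uv, r_vv. Take dot products:
  L(u, v) = r_uu · N̂ = 6/sqrt(36*u^2 + 64*v^2 + 1),
  M(u, v) = r_uv · N̂ = 0,
  N(u, v) = r_vv · N̂ = 8/sqrt(36*u^2 + 64*v^2 + 1).
Evaluating at (u, v) = (-2, 3):
  L = 6*sqrt(721)/721, M = 0, N = 8*sqrt(721)/721.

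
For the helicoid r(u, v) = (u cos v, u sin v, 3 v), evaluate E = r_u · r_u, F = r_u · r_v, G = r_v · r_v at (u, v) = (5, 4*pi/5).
E = 1;  F = 0;  G = 34

Partials: r_u = (cos(v), sin(v), 0), r_v = (-u*sin(v), u*cos(v), 3). As functions of (u, v):
  E = r_u · r_u = 1,
  F = r_u · r_v = 0,
  G = r_v · r_v = u^2 + 9.
Evaluating at (u, v) = (5, 4*pi/5): E = 1, F = 0, G = 34.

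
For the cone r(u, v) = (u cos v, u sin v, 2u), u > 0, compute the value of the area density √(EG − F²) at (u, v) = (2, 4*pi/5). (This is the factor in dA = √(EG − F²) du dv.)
√(EG − F²)|_{(2, 4*pi/5)} = 2*sqrt(5)

E = 5, F = 0, G = u^2, so EG − F² = 5*u^2. Taking the positive square root: √(EG − F²) = sqrt(5)*Abs(u). At (u, v) = (2, 4*pi/5): 2*sqrt(5).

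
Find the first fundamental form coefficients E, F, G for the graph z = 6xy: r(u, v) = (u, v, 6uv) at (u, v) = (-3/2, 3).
E = 325;  F = -162;  G = 82

Partials: r_u = (1, 0, 6*v), r_v = (0, 1, 6*u). As functions of (u, v):
  E = r_u · r_u = 36*v^2 + 1,
  F = r_u · r_v = 36*u*v,
  G = r_v · r_v = 36*u^2 + 1.
Evaluating at (u, v) = (-3/2, 3): E = 325, F = -162, G = 82.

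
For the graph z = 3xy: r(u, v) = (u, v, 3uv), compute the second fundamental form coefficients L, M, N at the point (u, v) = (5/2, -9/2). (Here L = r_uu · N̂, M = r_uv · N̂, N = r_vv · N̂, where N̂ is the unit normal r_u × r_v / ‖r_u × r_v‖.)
L = 0;  M = 3*sqrt(958)/479;  N = 0

Compute the unit normal N̂(u, v) = (-3*v/sqrt(9*u^2 + 9*v^2 + 1), -3*u/sqrt(9*u^2 + 9*v^2 + 1), 1/sqrt(9*u^2 + 9*v^2 + 1)), and the second partials r_uu, r_uv, r_vv. Take dot products:
  L(u, v) = r_uu · N̂ = 0,
  M(u, v) = r_uv · N̂ = 3/sqrt(9*u^2 + 9*v^2 + 1),
  N(u, v) = r_vv · N̂ = 0.
Evaluating at (u, v) = (5/2, -9/2):
  L = 0, M = 3*sqrt(958)/479, N = 0.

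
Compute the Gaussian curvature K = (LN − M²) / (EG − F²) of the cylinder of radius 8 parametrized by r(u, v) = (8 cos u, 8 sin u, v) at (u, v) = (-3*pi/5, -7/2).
K = 0

Coefficients of the first fundamental form: E = 64, F = 0, G = 1.
Coefficients of the second fundamental form: L = -8, M = 0, N = 0.
Assemble K = (LN − M²)/(EG − F²) = 0. At (u, v) = (-3*pi/5, -7/2): K = 0.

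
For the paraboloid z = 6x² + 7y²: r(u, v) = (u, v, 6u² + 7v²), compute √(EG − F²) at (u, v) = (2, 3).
√(EG − F²)|_{(2, 3)} = sqrt(2341)

E = 144*u^2 + 1, F = 168*u*v, G = 196*v^2 + 1; EG − F² = 144*u^2 + 196*v^2 + 1; √(EG − F²) = sqrt(144*u^2 + 196*v^2 + 1). At the given point: sqrt(2341).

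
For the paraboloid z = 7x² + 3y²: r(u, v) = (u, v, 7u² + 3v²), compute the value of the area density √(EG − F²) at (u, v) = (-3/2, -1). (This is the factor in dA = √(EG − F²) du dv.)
√(EG − F²)|_{(-3/2, -1)} = sqrt(478)

E = 196*u^2 + 1, F = 84*u*v, G = 36*v^2 + 1, so EG − F² = 196*u^2 + 36*v^2 + 1. Taking the positive square root: √(EG − F²) = sqrt(196*u^2 + 36*v^2 + 1). At (u, v) = (-3/2, -1): sqrt(478).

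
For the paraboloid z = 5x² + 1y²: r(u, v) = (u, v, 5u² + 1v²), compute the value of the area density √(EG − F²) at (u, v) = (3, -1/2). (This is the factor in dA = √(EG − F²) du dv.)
√(EG − F²)|_{(3, -1/2)} = sqrt(902)

E = 100*u^2 + 1, F = 20*u*v, G = 4*v^2 + 1, so EG − F² = 100*u^2 + 4*v^2 + 1. Taking the positive square root: √(EG − F²) = sqrt(100*u^2 + 4*v^2 + 1). At (u, v) = (3, -1/2): sqrt(902).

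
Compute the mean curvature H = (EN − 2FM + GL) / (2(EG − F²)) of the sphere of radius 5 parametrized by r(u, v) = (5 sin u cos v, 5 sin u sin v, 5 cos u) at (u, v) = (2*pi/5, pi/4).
H = -1/5

With E = 25, F = 0, G = 25*sin(u)^2, L = -5*sin(u)/Abs(sin(u)), M = 0, N = -5*sin(u)^3/Abs(sin(u)), assemble
  H = (EN − 2FM + GL) / (2(EG − F²)) = -sin(u)/(5*Abs(sin(u))).
At (u, v) = (2*pi/5, pi/4): H = -1/5.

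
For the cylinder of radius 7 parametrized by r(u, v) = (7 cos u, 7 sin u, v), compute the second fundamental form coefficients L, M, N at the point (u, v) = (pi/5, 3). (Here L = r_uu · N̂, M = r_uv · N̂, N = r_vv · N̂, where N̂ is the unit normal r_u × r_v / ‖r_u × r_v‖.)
L = -7;  M = 0;  N = 0

Compute the unit normal N̂(u, v) = (cos(u), sin(u), 0), and the second partials r_uu, r_uv, r_vv. Take dot products:
  L(u, v) = r_uu · N̂ = -7,
  M(u, v) = r_uv · N̂ = 0,
  N(u, v) = r_vv · N̂ = 0.
Evaluating at (u, v) = (pi/5, 3):
  L = -7, M = 0, N = 0.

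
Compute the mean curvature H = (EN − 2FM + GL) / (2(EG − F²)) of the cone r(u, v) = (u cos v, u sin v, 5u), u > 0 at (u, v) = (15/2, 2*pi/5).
H = sqrt(26)/78

With E = 26, F = 0, G = u^2, L = 0, M = 0, N = 5*sqrt(26)*u^2/(26*Abs(u)), assemble
  H = (EN − 2FM + GL) / (2(EG − F²)) = 5*sqrt(26)/(52*Abs(u)).
At (u, v) = (15/2, 2*pi/5): H = sqrt(26)/78.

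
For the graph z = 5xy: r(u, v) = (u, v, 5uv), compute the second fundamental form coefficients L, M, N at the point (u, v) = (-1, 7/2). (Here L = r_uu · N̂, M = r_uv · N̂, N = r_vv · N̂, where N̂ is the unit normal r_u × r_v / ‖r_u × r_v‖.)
L = 0;  M = 10*sqrt(1329)/1329;  N = 0

Compute the unit normal N̂(u, v) = (-5*v/sqrt(25*u^2 + 25*v^2 + 1), -5*u/sqrt(25*u^2 + 25*v^2 + 1), 1/sqrt(25*u^2 + 25*v^2 + 1)), and the second partials r_uu, r_uv, r_vv. Take dot products:
  L(u, v) = r_uu · N̂ = 0,
  M(u, v) = r_uv · N̂ = 5/sqrt(25*u^2 + 25*v^2 + 1),
  N(u, v) = r_vv · N̂ = 0.
Evaluating at (u, v) = (-1, 7/2):
  L = 0, M = 10*sqrt(1329)/1329, N = 0.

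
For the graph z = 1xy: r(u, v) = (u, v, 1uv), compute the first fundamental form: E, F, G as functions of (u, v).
E = v^2 + 1;  F = u*v;  G = u^2 + 1

Compute partials: r_u = (1, 0, v), r_v = (0, 1, u). Then
  E = r_u · r_u = v^2 + 1,
  F = r_u · r_v = u*v,
  G = r_v · r_v = u^2 + 1.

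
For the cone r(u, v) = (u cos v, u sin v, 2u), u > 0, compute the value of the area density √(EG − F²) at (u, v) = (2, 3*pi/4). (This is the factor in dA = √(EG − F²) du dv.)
√(EG − F²)|_{(2, 3*pi/4)} = 2*sqrt(5)

E = 5, F = 0, G = u^2, so EG − F² = 5*u^2. Taking the positive square root: √(EG − F²) = sqrt(5)*Abs(u). At (u, v) = (2, 3*pi/4): 2*sqrt(5).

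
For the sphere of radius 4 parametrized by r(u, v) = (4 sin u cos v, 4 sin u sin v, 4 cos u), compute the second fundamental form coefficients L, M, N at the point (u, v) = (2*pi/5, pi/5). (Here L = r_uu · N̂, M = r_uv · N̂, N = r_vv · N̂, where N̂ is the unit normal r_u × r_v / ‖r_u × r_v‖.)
L = -4;  M = 0;  N = -5/2 - sqrt(5)/2

Compute the unit normal N̂(u, v) = (sin(u)^2*cos(v)/Abs(sin(u)), sin(u)^2*sin(v)/Abs(sin(u)), sin(2*u)/(2*Abs(sin(u)))), and the second partials r_uu, r_uv, r_vv. Take dot products:
  L(u, v) = r_uu · N̂ = -4*sin(u)/Abs(sin(u)),
  M(u, v) = r_uv · N̂ = 0,
  N(u, v) = r_vv · N̂ = -4*sin(u)^3/Abs(sin(u)).
Evaluating at (u, v) = (2*pi/5, pi/5):
  L = -4, M = 0, N = -5/2 - sqrt(5)/2.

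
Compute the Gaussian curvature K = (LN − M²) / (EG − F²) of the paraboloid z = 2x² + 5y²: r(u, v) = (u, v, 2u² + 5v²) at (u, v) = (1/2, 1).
K = 8/2205

Coefficients of the first fundamental form: E = 16*u^2 + 1, F = 40*u*v, G = 100*v^2 + 1.
Coefficients of the second fundamental form: L = 4/sqrt(16*u^2 + 100*v^2 + 1), M = 0, N = 10/sqrt(16*u^2 + 100*v^2 + 1).
Assemble K = (LN − M²)/(EG − F²) = 40/(256*u^4 + 3200*u^2*v^2 + 32*u^2 + 10000*v^4 + 200*v^2 + 1). At (u, v) = (1/2, 1): K = 8/2205.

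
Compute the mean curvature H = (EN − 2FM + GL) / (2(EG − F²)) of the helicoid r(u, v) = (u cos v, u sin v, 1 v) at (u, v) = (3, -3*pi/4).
H = 0

With E = 1, F = 0, G = u^2 + 1, L = 0, M = -1/sqrt(u^2 + 1), N = 0, assemble
  H = (EN − 2FM + GL) / (2(EG − F²)) = 0.
At (u, v) = (3, -3*pi/4): H = 0.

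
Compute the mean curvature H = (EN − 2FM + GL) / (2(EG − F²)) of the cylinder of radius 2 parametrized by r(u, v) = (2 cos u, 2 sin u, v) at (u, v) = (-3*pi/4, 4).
H = -1/4

With E = 4, F = 0, G = 1, L = -2, M = 0, N = 0, assemble
  H = (EN − 2FM + GL) / (2(EG − F²)) = -1/4.
At (u, v) = (-3*pi/4, 4): H = -1/4.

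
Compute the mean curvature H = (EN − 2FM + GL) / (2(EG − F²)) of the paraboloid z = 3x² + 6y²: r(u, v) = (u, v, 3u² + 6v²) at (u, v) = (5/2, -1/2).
H = 1467*sqrt(262)/68644

With E = 36*u^2 + 1, F = 72*u*v, G = 144*v^2 + 1, L = 6/sqrt(36*u^2 + 144*v^2 + 1), M = 0, N = 12/sqrt(36*u^2 + 144*v^2 + 1), assemble
  H = (EN − 2FM + GL) / (2(EG − F²)) = 9*(24*u^2 + 48*v^2 + 1)/(36*u^2 + 144*v^2 + 1)^(3/2).
At (u, v) = (5/2, -1/2): H = 1467*sqrt(262)/68644.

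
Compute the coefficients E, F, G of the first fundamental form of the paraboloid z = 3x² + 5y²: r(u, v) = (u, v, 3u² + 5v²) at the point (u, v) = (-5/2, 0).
E = 226;  F = 0;  G = 1

Partials: r_u = (1, 0, 6*u), r_v = (0, 1, 10*v). As functions of (u, v):
  E = r_u · r_u = 36*u^2 + 1,
  F = r_u · r_v = 60*u*v,
  G = r_v · r_v = 100*v^2 + 1.
Evaluating at (u, v) = (-5/2, 0): E = 226, F = 0, G = 1.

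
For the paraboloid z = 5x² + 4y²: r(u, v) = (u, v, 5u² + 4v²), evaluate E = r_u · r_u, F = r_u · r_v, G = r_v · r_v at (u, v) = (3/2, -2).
E = 226;  F = -240;  G = 257

Partials: r_u = (1, 0, 10*u), r_v = (0, 1, 8*v). As functions of (u, v):
  E = r_u · r_u = 100*u^2 + 1,
  F = r_u · r_v = 80*u*v,
  G = r_v · r_v = 64*v^2 + 1.
Evaluating at (u, v) = (3/2, -2): E = 226, F = -240, G = 257.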